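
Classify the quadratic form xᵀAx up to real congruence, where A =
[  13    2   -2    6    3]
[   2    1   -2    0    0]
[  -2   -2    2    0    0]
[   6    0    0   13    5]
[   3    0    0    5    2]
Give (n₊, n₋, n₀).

step 0: pivot 13 → sign +
step 1: pivot 9/13 → sign +
step 2: pivot -22/9 → sign −
step 3: pivot 107/11 → sign +
step 4: pivot 2/107 → sign +
signature = (4, 1, 0)

Answer: (4, 1, 0)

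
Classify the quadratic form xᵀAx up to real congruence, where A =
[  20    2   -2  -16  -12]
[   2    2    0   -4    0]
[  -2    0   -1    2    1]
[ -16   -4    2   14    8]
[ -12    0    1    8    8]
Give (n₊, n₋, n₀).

step 0: pivot 20 → sign +
step 1: pivot 9/5 → sign +
step 2: pivot -11/9 → sign −
step 3: pivot -18/11 → sign −
step 4: pivot 1/9 → sign +
signature = (3, 2, 0)

Answer: (3, 2, 0)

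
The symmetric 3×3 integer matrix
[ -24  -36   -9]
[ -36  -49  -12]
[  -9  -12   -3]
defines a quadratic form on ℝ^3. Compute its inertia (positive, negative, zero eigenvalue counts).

step 0: pivot -24 → sign −
step 1: pivot 5 → sign +
step 2: pivot -3/40 → sign −
signature = (1, 2, 0)

Answer: (1, 2, 0)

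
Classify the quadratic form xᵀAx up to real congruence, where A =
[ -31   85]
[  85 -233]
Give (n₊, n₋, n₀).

step 0: pivot -31 → sign −
step 1: pivot 2/31 → sign +
signature = (1, 1, 0)

Answer: (1, 1, 0)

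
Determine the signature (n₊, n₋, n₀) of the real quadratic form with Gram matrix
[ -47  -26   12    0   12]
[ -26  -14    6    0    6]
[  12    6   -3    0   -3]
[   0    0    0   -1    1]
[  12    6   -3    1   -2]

Answer: (2, 3, 0)

Derivation:
step 0: pivot -47 → sign −
step 1: pivot 18/47 → sign +
step 2: pivot -1 → sign −
step 3: pivot -1 → sign −
step 4: pivot 2 → sign +
signature = (2, 3, 0)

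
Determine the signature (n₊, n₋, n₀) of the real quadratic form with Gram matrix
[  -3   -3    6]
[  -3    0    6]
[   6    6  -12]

step 0: pivot -3 → sign −
step 1: pivot 3 → sign +
step 2: row/col 2 already zero → sign 0
signature = (1, 1, 1)

Answer: (1, 1, 1)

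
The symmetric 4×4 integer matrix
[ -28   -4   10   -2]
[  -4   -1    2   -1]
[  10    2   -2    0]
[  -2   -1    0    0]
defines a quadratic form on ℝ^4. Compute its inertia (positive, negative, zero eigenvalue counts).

Answer: (2, 2, 0)

Derivation:
step 0: pivot -28 → sign −
step 1: pivot -3/7 → sign −
step 2: pivot 7/3 → sign +
step 3: pivot 1/7 → sign +
signature = (2, 2, 0)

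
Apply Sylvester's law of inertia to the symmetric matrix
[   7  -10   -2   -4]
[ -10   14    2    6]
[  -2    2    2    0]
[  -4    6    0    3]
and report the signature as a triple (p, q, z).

step 0: pivot 7 → sign +
step 1: pivot -2/7 → sign −
step 2: pivot 4 → sign +
step 3: row/col 3 already zero → sign 0
signature = (2, 1, 1)

Answer: (2, 1, 1)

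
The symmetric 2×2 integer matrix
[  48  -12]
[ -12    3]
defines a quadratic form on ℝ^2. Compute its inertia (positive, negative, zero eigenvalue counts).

step 0: pivot 48 → sign +
step 1: row/col 1 already zero → sign 0
signature = (1, 0, 1)

Answer: (1, 0, 1)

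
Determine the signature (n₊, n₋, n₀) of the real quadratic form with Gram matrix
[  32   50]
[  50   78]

step 0: pivot 32 → sign +
step 1: pivot -1/8 → sign −
signature = (1, 1, 0)

Answer: (1, 1, 0)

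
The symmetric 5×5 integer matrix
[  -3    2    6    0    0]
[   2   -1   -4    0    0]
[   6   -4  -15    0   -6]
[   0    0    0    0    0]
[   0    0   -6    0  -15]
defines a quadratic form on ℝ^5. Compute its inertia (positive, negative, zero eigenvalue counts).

Answer: (1, 3, 1)

Derivation:
step 0: pivot -3 → sign −
step 1: pivot 1/3 → sign +
step 2: pivot -3 → sign −
step 3: pivot -3 → sign −
step 4: row/col 4 already zero → sign 0
signature = (1, 3, 1)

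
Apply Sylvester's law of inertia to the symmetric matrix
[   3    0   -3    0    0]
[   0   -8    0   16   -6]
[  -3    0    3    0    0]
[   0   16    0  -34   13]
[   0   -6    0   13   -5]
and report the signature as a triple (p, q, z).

step 0: pivot 3 → sign +
step 1: pivot -8 → sign −
step 2: pivot -2 → sign −
step 3: row/col 3 already zero → sign 0
step 4: row/col 4 already zero → sign 0
signature = (1, 2, 2)

Answer: (1, 2, 2)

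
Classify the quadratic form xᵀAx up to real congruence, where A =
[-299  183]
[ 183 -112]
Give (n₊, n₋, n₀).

step 0: pivot -299 → sign −
step 1: pivot 1/299 → sign +
signature = (1, 1, 0)

Answer: (1, 1, 0)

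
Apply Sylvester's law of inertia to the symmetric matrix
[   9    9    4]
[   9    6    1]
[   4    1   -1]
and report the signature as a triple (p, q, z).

Answer: (2, 1, 0)

Derivation:
step 0: pivot 9 → sign +
step 1: pivot -3 → sign −
step 2: pivot 2/9 → sign +
signature = (2, 1, 0)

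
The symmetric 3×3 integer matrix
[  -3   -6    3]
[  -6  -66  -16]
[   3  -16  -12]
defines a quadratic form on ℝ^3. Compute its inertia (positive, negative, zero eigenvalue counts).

Answer: (0, 3, 0)

Derivation:
step 0: pivot -3 → sign −
step 1: pivot -54 → sign −
step 2: pivot -1/27 → sign −
signature = (0, 3, 0)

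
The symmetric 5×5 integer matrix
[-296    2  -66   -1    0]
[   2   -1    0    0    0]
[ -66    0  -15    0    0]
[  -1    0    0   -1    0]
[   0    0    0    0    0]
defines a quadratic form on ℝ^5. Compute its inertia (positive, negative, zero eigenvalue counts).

step 0: pivot -296 → sign −
step 1: pivot -73/74 → sign −
step 2: pivot -6/73 → sign −
step 3: pivot -3/8 → sign −
step 4: row/col 4 already zero → sign 0
signature = (0, 4, 1)

Answer: (0, 4, 1)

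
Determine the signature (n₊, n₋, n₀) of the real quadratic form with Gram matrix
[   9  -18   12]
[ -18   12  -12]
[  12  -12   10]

Answer: (1, 1, 1)

Derivation:
step 0: pivot 9 → sign +
step 1: pivot -24 → sign −
step 2: row/col 2 already zero → sign 0
signature = (1, 1, 1)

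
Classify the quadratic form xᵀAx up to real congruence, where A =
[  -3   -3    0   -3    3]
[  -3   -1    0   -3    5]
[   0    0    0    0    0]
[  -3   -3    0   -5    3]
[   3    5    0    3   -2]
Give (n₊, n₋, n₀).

step 0: pivot -3 → sign −
step 1: pivot 2 → sign +
step 2: pivot -2 → sign −
step 3: pivot -1 → sign −
step 4: row/col 4 already zero → sign 0
signature = (1, 3, 1)

Answer: (1, 3, 1)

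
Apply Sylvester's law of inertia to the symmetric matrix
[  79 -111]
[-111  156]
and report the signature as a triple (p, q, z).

step 0: pivot 79 → sign +
step 1: pivot 3/79 → sign +
signature = (2, 0, 0)

Answer: (2, 0, 0)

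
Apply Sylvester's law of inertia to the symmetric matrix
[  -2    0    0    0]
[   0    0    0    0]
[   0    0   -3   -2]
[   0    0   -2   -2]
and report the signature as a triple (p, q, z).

step 0: pivot -2 → sign −
step 1: pivot -3 → sign −
step 2: pivot -2/3 → sign −
step 3: row/col 3 already zero → sign 0
signature = (0, 3, 1)

Answer: (0, 3, 1)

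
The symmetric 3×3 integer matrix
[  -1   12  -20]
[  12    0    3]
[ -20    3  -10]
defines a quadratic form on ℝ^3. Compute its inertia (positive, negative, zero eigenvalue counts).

step 0: pivot -1 → sign −
step 1: pivot 144 → sign +
step 2: pivot -1/16 → sign −
signature = (1, 2, 0)

Answer: (1, 2, 0)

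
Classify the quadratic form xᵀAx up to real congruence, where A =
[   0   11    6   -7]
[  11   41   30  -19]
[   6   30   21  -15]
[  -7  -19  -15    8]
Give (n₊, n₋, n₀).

step 0: pivot 41 → sign +
step 1: pivot -121/41 → sign −
step 2: pivot 57/121 → sign +
step 3: pivot 6/19 → sign +
signature = (3, 1, 0)

Answer: (3, 1, 0)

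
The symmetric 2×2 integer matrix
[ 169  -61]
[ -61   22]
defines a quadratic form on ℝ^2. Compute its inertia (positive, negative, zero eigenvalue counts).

Answer: (1, 1, 0)

Derivation:
step 0: pivot 169 → sign +
step 1: pivot -3/169 → sign −
signature = (1, 1, 0)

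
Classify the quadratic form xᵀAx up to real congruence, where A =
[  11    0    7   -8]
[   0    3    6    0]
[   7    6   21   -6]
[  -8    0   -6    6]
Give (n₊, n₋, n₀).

step 0: pivot 11 → sign +
step 1: pivot 3 → sign +
step 2: pivot 50/11 → sign +
step 3: row/col 3 already zero → sign 0
signature = (3, 0, 1)

Answer: (3, 0, 1)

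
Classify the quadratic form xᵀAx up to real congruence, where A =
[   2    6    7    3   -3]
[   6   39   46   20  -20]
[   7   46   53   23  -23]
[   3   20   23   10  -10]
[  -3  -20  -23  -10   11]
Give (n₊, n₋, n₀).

step 0: pivot 2 → sign +
step 1: pivot 21 → sign +
step 2: pivot -53/42 → sign −
step 3: pivot 1/53 → sign +
step 4: pivot 1 → sign +
signature = (4, 1, 0)

Answer: (4, 1, 0)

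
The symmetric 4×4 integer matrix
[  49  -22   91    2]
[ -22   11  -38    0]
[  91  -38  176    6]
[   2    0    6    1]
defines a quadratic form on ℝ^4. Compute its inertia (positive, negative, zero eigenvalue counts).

Answer: (3, 1, 0)

Derivation:
step 0: pivot 49 → sign +
step 1: pivot 55/49 → sign +
step 2: pivot -3/11 → sign −
step 3: pivot 1/5 → sign +
signature = (3, 1, 0)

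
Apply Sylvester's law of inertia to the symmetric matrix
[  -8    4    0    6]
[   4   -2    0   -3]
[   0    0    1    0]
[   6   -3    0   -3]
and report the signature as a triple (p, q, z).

step 0: pivot -8 → sign −
step 1: pivot 1 → sign +
step 2: pivot 3/2 → sign +
step 3: row/col 3 already zero → sign 0
signature = (2, 1, 1)

Answer: (2, 1, 1)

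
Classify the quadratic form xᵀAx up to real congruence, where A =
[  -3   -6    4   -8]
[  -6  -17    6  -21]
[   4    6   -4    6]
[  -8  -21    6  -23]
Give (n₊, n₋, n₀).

Answer: (1, 2, 1)

Derivation:
step 0: pivot -3 → sign −
step 1: pivot -5 → sign −
step 2: pivot 32/15 → sign +
step 3: row/col 3 already zero → sign 0
signature = (1, 2, 1)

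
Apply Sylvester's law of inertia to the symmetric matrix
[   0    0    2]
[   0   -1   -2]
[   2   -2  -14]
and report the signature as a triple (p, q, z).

Answer: (1, 2, 0)

Derivation:
step 0: pivot -1 → sign −
step 1: pivot -10 → sign −
step 2: pivot 2/5 → sign +
signature = (1, 2, 0)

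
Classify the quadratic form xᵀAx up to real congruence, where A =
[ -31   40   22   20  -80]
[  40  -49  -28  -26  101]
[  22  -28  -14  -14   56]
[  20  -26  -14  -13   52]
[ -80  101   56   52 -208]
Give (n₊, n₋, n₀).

step 0: pivot -31 → sign −
step 1: pivot 81/31 → sign +
step 2: pivot 14/9 → sign +
step 3: pivot -1/7 → sign −
step 4: pivot -3 → sign −
signature = (2, 3, 0)

Answer: (2, 3, 0)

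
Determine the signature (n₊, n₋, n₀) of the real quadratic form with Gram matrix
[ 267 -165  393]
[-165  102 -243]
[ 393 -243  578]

step 0: pivot 267 → sign +
step 1: pivot 3/89 → sign +
step 2: pivot -1 → sign −
signature = (2, 1, 0)

Answer: (2, 1, 0)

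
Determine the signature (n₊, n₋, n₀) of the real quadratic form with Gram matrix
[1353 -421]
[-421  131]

Answer: (2, 0, 0)

Derivation:
step 0: pivot 1353 → sign +
step 1: pivot 2/1353 → sign +
signature = (2, 0, 0)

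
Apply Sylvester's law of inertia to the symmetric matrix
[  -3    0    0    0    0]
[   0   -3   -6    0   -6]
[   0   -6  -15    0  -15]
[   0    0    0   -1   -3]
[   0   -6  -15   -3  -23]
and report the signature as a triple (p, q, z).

step 0: pivot -3 → sign −
step 1: pivot -3 → sign −
step 2: pivot -3 → sign −
step 3: pivot -1 → sign −
step 4: pivot 1 → sign +
signature = (1, 4, 0)

Answer: (1, 4, 0)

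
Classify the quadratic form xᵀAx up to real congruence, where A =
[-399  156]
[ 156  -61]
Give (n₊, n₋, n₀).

Answer: (0, 2, 0)

Derivation:
step 0: pivot -399 → sign −
step 1: pivot -1/133 → sign −
signature = (0, 2, 0)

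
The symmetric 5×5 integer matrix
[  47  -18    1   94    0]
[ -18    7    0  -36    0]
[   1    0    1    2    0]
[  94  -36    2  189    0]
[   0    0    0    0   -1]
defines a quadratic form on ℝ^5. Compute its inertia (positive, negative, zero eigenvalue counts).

step 0: pivot 47 → sign +
step 1: pivot 5/47 → sign +
step 2: pivot -2/5 → sign −
step 3: pivot 1 → sign +
step 4: pivot -1 → sign −
signature = (3, 2, 0)

Answer: (3, 2, 0)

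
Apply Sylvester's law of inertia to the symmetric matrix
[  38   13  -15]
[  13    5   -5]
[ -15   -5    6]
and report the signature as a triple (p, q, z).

Answer: (3, 0, 0)

Derivation:
step 0: pivot 38 → sign +
step 1: pivot 21/38 → sign +
step 2: pivot 1/21 → sign +
signature = (3, 0, 0)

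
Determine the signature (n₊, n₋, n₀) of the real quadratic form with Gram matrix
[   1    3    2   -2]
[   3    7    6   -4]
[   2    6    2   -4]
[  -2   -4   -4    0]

step 0: pivot 1 → sign +
step 1: pivot -2 → sign −
step 2: pivot -2 → sign −
step 3: pivot -2 → sign −
signature = (1, 3, 0)

Answer: (1, 3, 0)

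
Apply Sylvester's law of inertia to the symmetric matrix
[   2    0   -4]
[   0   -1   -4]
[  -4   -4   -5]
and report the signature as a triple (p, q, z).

Answer: (2, 1, 0)

Derivation:
step 0: pivot 2 → sign +
step 1: pivot -1 → sign −
step 2: pivot 3 → sign +
signature = (2, 1, 0)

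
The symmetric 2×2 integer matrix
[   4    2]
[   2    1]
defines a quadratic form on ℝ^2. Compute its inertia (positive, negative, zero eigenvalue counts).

Answer: (1, 0, 1)

Derivation:
step 0: pivot 4 → sign +
step 1: row/col 1 already zero → sign 0
signature = (1, 0, 1)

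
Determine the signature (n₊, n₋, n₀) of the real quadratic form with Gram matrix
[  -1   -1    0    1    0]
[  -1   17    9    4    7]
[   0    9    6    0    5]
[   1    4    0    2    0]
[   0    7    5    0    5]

Answer: (4, 1, 0)

Derivation:
step 0: pivot -1 → sign −
step 1: pivot 18 → sign +
step 2: pivot 3/2 → sign +
step 3: pivot 1 → sign +
step 4: pivot 2/3 → sign +
signature = (4, 1, 0)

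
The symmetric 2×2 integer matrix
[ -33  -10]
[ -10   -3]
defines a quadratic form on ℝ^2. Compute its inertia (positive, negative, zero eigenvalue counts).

step 0: pivot -33 → sign −
step 1: pivot 1/33 → sign +
signature = (1, 1, 0)

Answer: (1, 1, 0)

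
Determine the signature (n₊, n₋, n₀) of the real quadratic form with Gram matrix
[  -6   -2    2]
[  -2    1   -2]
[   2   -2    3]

step 0: pivot -6 → sign −
step 1: pivot 5/3 → sign +
step 2: pivot -3/5 → sign −
signature = (1, 2, 0)

Answer: (1, 2, 0)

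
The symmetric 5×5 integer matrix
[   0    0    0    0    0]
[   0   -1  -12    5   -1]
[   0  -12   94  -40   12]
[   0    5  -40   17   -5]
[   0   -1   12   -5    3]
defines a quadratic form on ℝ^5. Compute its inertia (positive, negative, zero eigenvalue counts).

step 0: pivot -1 → sign −
step 1: pivot 238 → sign +
step 2: pivot -2/119 → sign −
step 3: pivot 2 → sign +
step 4: row/col 4 already zero → sign 0
signature = (2, 2, 1)

Answer: (2, 2, 1)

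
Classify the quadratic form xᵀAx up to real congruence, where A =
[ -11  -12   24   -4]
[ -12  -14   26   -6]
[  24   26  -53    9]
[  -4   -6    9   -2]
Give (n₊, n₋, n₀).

step 0: pivot -11 → sign −
step 1: pivot -10/11 → sign −
step 2: pivot -3/5 → sign −
step 3: pivot 3 → sign +
signature = (1, 3, 0)

Answer: (1, 3, 0)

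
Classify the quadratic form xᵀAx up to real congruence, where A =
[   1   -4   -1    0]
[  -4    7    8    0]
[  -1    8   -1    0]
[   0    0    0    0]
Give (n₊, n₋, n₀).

Answer: (1, 2, 1)

Derivation:
step 0: pivot 1 → sign +
step 1: pivot -9 → sign −
step 2: pivot -2/9 → sign −
step 3: row/col 3 already zero → sign 0
signature = (1, 2, 1)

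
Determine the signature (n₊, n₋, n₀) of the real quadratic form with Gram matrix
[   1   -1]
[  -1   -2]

step 0: pivot 1 → sign +
step 1: pivot -3 → sign −
signature = (1, 1, 0)

Answer: (1, 1, 0)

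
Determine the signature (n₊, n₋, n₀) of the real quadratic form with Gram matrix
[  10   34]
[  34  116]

step 0: pivot 10 → sign +
step 1: pivot 2/5 → sign +
signature = (2, 0, 0)

Answer: (2, 0, 0)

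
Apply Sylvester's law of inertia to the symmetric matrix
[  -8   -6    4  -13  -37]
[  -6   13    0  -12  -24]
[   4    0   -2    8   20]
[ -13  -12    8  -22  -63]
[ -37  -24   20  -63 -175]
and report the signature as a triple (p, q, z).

Answer: (3, 2, 0)

Derivation:
step 0: pivot -8 → sign −
step 1: pivot 35/2 → sign +
step 2: pivot -18/35 → sign −
step 3: pivot 5/4 → sign +
step 4: pivot 1/5 → sign +
signature = (3, 2, 0)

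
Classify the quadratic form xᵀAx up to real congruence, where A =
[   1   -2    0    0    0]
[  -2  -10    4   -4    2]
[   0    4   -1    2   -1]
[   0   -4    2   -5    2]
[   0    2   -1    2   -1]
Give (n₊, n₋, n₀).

Answer: (2, 3, 0)

Derivation:
step 0: pivot 1 → sign +
step 1: pivot -14 → sign −
step 2: pivot 1/7 → sign +
step 3: pivot -9 → sign −
step 4: pivot -2/9 → sign −
signature = (2, 3, 0)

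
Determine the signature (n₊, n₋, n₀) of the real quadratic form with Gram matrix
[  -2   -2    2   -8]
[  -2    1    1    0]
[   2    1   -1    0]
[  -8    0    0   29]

Answer: (2, 2, 0)

Derivation:
step 0: pivot -2 → sign −
step 1: pivot 3 → sign +
step 2: pivot 2/3 → sign +
step 3: pivot -3 → sign −
signature = (2, 2, 0)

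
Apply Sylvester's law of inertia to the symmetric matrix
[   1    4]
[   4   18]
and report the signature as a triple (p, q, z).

step 0: pivot 1 → sign +
step 1: pivot 2 → sign +
signature = (2, 0, 0)

Answer: (2, 0, 0)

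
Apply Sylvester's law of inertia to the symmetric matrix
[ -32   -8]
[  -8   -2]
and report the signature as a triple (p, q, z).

step 0: pivot -32 → sign −
step 1: row/col 1 already zero → sign 0
signature = (0, 1, 1)

Answer: (0, 1, 1)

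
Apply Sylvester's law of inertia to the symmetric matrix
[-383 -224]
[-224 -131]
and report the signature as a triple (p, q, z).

Answer: (1, 1, 0)

Derivation:
step 0: pivot -383 → sign −
step 1: pivot 3/383 → sign +
signature = (1, 1, 0)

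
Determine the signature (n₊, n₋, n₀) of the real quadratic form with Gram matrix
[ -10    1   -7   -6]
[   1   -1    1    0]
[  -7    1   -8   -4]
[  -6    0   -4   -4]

step 0: pivot -10 → sign −
step 1: pivot -9/10 → sign −
step 2: pivot -3 → sign −
step 3: row/col 3 already zero → sign 0
signature = (0, 3, 1)

Answer: (0, 3, 1)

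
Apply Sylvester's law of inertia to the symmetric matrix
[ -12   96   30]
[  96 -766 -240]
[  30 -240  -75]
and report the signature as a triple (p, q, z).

Answer: (1, 1, 1)

Derivation:
step 0: pivot -12 → sign −
step 1: pivot 2 → sign +
step 2: row/col 2 already zero → sign 0
signature = (1, 1, 1)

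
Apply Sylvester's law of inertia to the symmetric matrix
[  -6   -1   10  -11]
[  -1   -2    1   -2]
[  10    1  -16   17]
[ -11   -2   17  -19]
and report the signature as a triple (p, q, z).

Answer: (1, 3, 0)

Derivation:
step 0: pivot -6 → sign −
step 1: pivot -11/6 → sign −
step 2: pivot 10/11 → sign +
step 3: pivot -3/5 → sign −
signature = (1, 3, 0)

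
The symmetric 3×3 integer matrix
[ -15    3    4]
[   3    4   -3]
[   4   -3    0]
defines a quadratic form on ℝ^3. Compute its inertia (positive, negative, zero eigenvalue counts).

Answer: (2, 1, 0)

Derivation:
step 0: pivot -15 → sign −
step 1: pivot 23/5 → sign +
step 2: pivot 1/69 → sign +
signature = (2, 1, 0)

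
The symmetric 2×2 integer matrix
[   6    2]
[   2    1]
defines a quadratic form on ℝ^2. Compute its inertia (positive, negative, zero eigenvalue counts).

step 0: pivot 6 → sign +
step 1: pivot 1/3 → sign +
signature = (2, 0, 0)

Answer: (2, 0, 0)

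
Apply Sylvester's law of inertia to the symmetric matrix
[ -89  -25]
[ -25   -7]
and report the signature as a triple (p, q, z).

Answer: (1, 1, 0)

Derivation:
step 0: pivot -89 → sign −
step 1: pivot 2/89 → sign +
signature = (1, 1, 0)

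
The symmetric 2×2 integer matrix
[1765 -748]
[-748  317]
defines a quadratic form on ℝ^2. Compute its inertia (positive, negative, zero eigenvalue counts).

Answer: (2, 0, 0)

Derivation:
step 0: pivot 1765 → sign +
step 1: pivot 1/1765 → sign +
signature = (2, 0, 0)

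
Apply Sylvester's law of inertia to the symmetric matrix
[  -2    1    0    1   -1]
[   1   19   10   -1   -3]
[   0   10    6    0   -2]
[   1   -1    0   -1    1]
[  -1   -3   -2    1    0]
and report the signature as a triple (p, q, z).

Answer: (3, 2, 0)

Derivation:
step 0: pivot -2 → sign −
step 1: pivot 39/2 → sign +
step 2: pivot 34/39 → sign +
step 3: pivot -10/17 → sign −
step 4: pivot 1/5 → sign +
signature = (3, 2, 0)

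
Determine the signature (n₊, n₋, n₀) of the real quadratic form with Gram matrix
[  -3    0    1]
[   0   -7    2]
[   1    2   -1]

Answer: (0, 3, 0)

Derivation:
step 0: pivot -3 → sign −
step 1: pivot -7 → sign −
step 2: pivot -2/21 → sign −
signature = (0, 3, 0)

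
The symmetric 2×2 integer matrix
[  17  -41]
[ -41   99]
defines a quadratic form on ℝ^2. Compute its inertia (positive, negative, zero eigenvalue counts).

Answer: (2, 0, 0)

Derivation:
step 0: pivot 17 → sign +
step 1: pivot 2/17 → sign +
signature = (2, 0, 0)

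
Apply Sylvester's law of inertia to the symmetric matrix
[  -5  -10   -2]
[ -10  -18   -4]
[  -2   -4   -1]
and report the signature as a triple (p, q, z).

step 0: pivot -5 → sign −
step 1: pivot 2 → sign +
step 2: pivot -1/5 → sign −
signature = (1, 2, 0)

Answer: (1, 2, 0)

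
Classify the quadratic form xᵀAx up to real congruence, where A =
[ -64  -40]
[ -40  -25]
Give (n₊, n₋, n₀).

step 0: pivot -64 → sign −
step 1: row/col 1 already zero → sign 0
signature = (0, 1, 1)

Answer: (0, 1, 1)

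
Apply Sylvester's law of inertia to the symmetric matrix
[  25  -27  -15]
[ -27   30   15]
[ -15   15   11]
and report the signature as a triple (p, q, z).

step 0: pivot 25 → sign +
step 1: pivot 21/25 → sign +
step 2: pivot 2/7 → sign +
signature = (3, 0, 0)

Answer: (3, 0, 0)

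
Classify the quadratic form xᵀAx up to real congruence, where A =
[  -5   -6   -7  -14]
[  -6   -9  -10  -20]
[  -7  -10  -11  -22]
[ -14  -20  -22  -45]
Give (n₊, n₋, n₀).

step 0: pivot -5 → sign −
step 1: pivot -9/5 → sign −
step 2: pivot 2/9 → sign +
step 3: pivot -1 → sign −
signature = (1, 3, 0)

Answer: (1, 3, 0)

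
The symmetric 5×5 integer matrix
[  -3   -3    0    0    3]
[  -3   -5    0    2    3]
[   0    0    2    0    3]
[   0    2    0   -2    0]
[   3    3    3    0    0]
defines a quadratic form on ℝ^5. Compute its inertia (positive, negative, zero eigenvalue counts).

step 0: pivot -3 → sign −
step 1: pivot -2 → sign −
step 2: pivot 2 → sign +
step 3: pivot -3/2 → sign −
step 4: row/col 4 already zero → sign 0
signature = (1, 3, 1)

Answer: (1, 3, 1)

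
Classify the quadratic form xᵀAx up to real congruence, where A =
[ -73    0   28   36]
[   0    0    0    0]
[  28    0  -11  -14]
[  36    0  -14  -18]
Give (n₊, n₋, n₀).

step 0: pivot -73 → sign −
step 1: pivot -19/73 → sign −
step 2: pivot -2/19 → sign −
step 3: row/col 3 already zero → sign 0
signature = (0, 3, 1)

Answer: (0, 3, 1)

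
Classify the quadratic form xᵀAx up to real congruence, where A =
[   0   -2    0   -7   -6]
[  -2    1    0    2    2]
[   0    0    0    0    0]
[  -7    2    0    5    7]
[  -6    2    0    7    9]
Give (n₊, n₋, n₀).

Answer: (2, 2, 1)

Derivation:
step 0: pivot 1 → sign +
step 1: pivot -4 → sign −
step 2: pivot 13/4 → sign +
step 3: pivot -3/13 → sign −
step 4: row/col 4 already zero → sign 0
signature = (2, 2, 1)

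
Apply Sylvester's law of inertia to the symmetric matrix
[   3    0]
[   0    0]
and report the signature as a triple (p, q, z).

Answer: (1, 0, 1)

Derivation:
step 0: pivot 3 → sign +
step 1: row/col 1 already zero → sign 0
signature = (1, 0, 1)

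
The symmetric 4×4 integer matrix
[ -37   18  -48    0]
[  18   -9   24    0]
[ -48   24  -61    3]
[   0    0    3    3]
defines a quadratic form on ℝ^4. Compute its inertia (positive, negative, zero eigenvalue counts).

Answer: (1, 2, 1)

Derivation:
step 0: pivot -37 → sign −
step 1: pivot -9/37 → sign −
step 2: pivot 3 → sign +
step 3: row/col 3 already zero → sign 0
signature = (1, 2, 1)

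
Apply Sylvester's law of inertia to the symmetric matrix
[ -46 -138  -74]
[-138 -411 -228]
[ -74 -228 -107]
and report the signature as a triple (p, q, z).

step 0: pivot -46 → sign −
step 1: pivot 3 → sign +
step 2: pivot 1/23 → sign +
signature = (2, 1, 0)

Answer: (2, 1, 0)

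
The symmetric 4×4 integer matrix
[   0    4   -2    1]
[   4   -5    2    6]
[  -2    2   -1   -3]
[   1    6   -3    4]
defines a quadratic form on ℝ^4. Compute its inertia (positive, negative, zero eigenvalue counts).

Answer: (2, 2, 0)

Derivation:
step 0: pivot -5 → sign −
step 1: pivot 16/5 → sign +
step 2: pivot -1/4 → sign −
step 3: pivot 3/4 → sign +
signature = (2, 2, 0)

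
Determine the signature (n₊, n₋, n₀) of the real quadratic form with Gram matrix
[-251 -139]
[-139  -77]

Answer: (0, 2, 0)

Derivation:
step 0: pivot -251 → sign −
step 1: pivot -6/251 → sign −
signature = (0, 2, 0)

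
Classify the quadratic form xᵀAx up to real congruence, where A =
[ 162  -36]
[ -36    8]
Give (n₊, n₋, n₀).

step 0: pivot 162 → sign +
step 1: row/col 1 already zero → sign 0
signature = (1, 0, 1)

Answer: (1, 0, 1)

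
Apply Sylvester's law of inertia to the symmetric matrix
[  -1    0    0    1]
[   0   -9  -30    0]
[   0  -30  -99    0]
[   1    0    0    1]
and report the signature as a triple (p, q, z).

Answer: (2, 2, 0)

Derivation:
step 0: pivot -1 → sign −
step 1: pivot -9 → sign −
step 2: pivot 1 → sign +
step 3: pivot 2 → sign +
signature = (2, 2, 0)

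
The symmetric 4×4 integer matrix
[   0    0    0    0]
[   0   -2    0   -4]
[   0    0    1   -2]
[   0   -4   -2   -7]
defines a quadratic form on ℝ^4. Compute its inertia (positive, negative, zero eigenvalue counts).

Answer: (1, 2, 1)

Derivation:
step 0: pivot -2 → sign −
step 1: pivot 1 → sign +
step 2: pivot -3 → sign −
step 3: row/col 3 already zero → sign 0
signature = (1, 2, 1)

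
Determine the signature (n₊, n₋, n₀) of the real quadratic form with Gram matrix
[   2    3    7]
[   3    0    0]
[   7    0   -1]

step 0: pivot 2 → sign +
step 1: pivot -9/2 → sign −
step 2: pivot -1 → sign −
signature = (1, 2, 0)

Answer: (1, 2, 0)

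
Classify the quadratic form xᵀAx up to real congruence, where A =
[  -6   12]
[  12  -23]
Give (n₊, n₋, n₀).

Answer: (1, 1, 0)

Derivation:
step 0: pivot -6 → sign −
step 1: pivot 1 → sign +
signature = (1, 1, 0)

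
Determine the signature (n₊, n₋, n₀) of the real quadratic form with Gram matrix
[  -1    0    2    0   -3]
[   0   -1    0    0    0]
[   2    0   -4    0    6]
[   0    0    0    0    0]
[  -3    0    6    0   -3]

Answer: (1, 2, 2)

Derivation:
step 0: pivot -1 → sign −
step 1: pivot -1 → sign −
step 2: pivot 6 → sign +
step 3: row/col 3 already zero → sign 0
step 4: row/col 4 already zero → sign 0
signature = (1, 2, 2)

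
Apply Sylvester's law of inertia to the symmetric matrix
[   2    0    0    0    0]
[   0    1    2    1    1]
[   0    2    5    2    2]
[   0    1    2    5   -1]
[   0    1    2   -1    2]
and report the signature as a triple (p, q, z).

step 0: pivot 2 → sign +
step 1: pivot 1 → sign +
step 2: pivot 1 → sign +
step 3: pivot 4 → sign +
step 4: row/col 4 already zero → sign 0
signature = (4, 0, 1)

Answer: (4, 0, 1)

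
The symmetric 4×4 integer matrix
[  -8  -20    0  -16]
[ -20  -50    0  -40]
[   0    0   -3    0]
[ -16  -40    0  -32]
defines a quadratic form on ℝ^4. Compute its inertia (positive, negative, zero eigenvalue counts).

step 0: pivot -8 → sign −
step 1: pivot -3 → sign −
step 2: row/col 2 already zero → sign 0
step 3: row/col 3 already zero → sign 0
signature = (0, 2, 2)

Answer: (0, 2, 2)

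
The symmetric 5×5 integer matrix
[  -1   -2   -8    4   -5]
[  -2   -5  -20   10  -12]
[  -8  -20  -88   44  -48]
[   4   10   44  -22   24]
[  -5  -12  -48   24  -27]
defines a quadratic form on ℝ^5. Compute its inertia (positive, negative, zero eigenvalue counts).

step 0: pivot -1 → sign −
step 1: pivot -1 → sign −
step 2: pivot -8 → sign −
step 3: pivot 2 → sign +
step 4: row/col 4 already zero → sign 0
signature = (1, 3, 1)

Answer: (1, 3, 1)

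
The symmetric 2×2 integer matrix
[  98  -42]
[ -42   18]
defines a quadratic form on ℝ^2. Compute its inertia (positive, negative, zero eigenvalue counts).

Answer: (1, 0, 1)

Derivation:
step 0: pivot 98 → sign +
step 1: row/col 1 already zero → sign 0
signature = (1, 0, 1)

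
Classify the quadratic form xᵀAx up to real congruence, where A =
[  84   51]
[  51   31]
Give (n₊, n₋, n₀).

step 0: pivot 84 → sign +
step 1: pivot 1/28 → sign +
signature = (2, 0, 0)

Answer: (2, 0, 0)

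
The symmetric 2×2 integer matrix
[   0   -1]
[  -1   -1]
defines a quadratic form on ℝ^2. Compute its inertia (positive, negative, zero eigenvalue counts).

Answer: (1, 1, 0)

Derivation:
step 0: pivot -1 → sign −
step 1: pivot 1 → sign +
signature = (1, 1, 0)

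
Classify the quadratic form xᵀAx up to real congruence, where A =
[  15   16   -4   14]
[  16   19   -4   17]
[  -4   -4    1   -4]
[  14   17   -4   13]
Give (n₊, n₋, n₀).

Answer: (3, 1, 0)

Derivation:
step 0: pivot 15 → sign +
step 1: pivot 29/15 → sign +
step 2: pivot -3/29 → sign −
step 3: pivot 2/3 → sign +
signature = (3, 1, 0)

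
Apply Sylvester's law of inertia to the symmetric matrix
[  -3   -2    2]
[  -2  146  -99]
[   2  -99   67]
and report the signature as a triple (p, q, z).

Answer: (2, 1, 0)

Derivation:
step 0: pivot -3 → sign −
step 1: pivot 442/3 → sign +
step 2: pivot 3/442 → sign +
signature = (2, 1, 0)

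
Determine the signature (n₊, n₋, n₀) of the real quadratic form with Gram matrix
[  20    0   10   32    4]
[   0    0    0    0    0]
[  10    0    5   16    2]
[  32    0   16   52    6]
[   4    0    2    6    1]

step 0: pivot 20 → sign +
step 1: pivot 4/5 → sign +
step 2: row/col 2 already zero → sign 0
step 3: row/col 3 already zero → sign 0
step 4: row/col 4 already zero → sign 0
signature = (2, 0, 3)

Answer: (2, 0, 3)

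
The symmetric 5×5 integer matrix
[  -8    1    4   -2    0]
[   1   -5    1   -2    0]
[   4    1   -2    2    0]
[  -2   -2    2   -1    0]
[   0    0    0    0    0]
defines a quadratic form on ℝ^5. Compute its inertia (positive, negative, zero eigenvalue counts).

step 0: pivot -8 → sign −
step 1: pivot -39/8 → sign −
step 2: pivot 6/13 → sign +
step 3: pivot 1/3 → sign +
step 4: row/col 4 already zero → sign 0
signature = (2, 2, 1)

Answer: (2, 2, 1)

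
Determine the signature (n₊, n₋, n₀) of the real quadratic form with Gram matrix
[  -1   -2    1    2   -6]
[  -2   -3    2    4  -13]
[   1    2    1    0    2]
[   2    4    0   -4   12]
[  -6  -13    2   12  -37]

step 0: pivot -1 → sign −
step 1: pivot 1 → sign +
step 2: pivot 2 → sign +
step 3: pivot -2 → sign −
step 4: pivot -2 → sign −
signature = (2, 3, 0)

Answer: (2, 3, 0)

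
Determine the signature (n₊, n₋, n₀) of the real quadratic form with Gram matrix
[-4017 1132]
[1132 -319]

Answer: (1, 1, 0)

Derivation:
step 0: pivot -4017 → sign −
step 1: pivot 1/4017 → sign +
signature = (1, 1, 0)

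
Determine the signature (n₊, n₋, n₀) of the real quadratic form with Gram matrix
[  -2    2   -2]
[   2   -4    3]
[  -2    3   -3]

step 0: pivot -2 → sign −
step 1: pivot -2 → sign −
step 2: pivot -1/2 → sign −
signature = (0, 3, 0)

Answer: (0, 3, 0)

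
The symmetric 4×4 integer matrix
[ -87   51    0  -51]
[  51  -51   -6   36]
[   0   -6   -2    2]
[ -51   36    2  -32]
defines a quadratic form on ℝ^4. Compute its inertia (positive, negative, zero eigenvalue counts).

Answer: (0, 4, 0)

Derivation:
step 0: pivot -87 → sign −
step 1: pivot -612/29 → sign −
step 2: pivot -5/17 → sign −
step 3: pivot -1/10 → sign −
signature = (0, 4, 0)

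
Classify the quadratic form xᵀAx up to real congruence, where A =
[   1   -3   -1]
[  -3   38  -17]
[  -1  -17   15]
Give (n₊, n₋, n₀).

Answer: (3, 0, 0)

Derivation:
step 0: pivot 1 → sign +
step 1: pivot 29 → sign +
step 2: pivot 6/29 → sign +
signature = (3, 0, 0)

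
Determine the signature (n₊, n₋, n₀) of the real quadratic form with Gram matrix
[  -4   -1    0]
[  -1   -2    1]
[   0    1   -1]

step 0: pivot -4 → sign −
step 1: pivot -7/4 → sign −
step 2: pivot -3/7 → sign −
signature = (0, 3, 0)

Answer: (0, 3, 0)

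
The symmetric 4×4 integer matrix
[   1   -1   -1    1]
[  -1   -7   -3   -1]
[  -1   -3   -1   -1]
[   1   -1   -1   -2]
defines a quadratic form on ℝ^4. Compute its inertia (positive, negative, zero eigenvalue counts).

step 0: pivot 1 → sign +
step 1: pivot -8 → sign −
step 2: pivot -3 → sign −
step 3: row/col 3 already zero → sign 0
signature = (1, 2, 1)

Answer: (1, 2, 1)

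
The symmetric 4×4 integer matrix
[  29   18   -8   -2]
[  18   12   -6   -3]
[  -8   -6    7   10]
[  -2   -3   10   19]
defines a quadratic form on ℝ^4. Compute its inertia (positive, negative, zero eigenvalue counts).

step 0: pivot 29 → sign +
step 1: pivot 24/29 → sign +
step 2: pivot 7/2 → sign +
step 3: pivot 3/28 → sign +
signature = (4, 0, 0)

Answer: (4, 0, 0)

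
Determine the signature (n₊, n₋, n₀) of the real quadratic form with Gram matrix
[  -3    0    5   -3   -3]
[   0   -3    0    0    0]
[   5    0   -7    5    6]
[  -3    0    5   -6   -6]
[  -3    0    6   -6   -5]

step 0: pivot -3 → sign −
step 1: pivot -3 → sign −
step 2: pivot 4/3 → sign +
step 3: pivot -3 → sign −
step 4: pivot 1/4 → sign +
signature = (2, 3, 0)

Answer: (2, 3, 0)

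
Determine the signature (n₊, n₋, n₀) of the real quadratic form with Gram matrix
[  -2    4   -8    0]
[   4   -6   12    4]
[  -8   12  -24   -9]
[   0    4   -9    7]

step 0: pivot -2 → sign −
step 1: pivot 2 → sign +
step 2: pivot -1 → sign −
step 3: pivot 1 → sign +
signature = (2, 2, 0)

Answer: (2, 2, 0)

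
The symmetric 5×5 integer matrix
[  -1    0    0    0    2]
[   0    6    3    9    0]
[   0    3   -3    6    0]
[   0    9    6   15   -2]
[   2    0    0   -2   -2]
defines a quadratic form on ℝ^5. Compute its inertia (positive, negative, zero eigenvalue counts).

step 0: pivot -1 → sign −
step 1: pivot 6 → sign +
step 2: pivot -9/2 → sign −
step 3: pivot 2 → sign +
step 4: row/col 4 already zero → sign 0
signature = (2, 2, 1)

Answer: (2, 2, 1)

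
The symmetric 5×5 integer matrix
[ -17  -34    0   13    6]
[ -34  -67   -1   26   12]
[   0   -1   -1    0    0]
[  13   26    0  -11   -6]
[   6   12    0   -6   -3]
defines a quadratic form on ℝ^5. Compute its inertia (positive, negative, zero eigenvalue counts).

step 0: pivot -17 → sign −
step 1: pivot 1 → sign +
step 2: pivot -2 → sign −
step 3: pivot -18/17 → sign −
step 4: pivot 1 → sign +
signature = (2, 3, 0)

Answer: (2, 3, 0)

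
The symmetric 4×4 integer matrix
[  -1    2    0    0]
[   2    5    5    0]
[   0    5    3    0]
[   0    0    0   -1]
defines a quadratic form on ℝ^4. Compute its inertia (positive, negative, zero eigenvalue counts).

step 0: pivot -1 → sign −
step 1: pivot 9 → sign +
step 2: pivot 2/9 → sign +
step 3: pivot -1 → sign −
signature = (2, 2, 0)

Answer: (2, 2, 0)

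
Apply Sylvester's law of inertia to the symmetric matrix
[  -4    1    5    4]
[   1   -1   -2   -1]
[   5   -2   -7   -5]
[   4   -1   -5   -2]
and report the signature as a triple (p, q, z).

Answer: (1, 2, 1)

Derivation:
step 0: pivot -4 → sign −
step 1: pivot -3/4 → sign −
step 2: pivot 2 → sign +
step 3: row/col 3 already zero → sign 0
signature = (1, 2, 1)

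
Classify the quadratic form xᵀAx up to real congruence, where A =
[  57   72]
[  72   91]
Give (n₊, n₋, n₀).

Answer: (2, 0, 0)

Derivation:
step 0: pivot 57 → sign +
step 1: pivot 1/19 → sign +
signature = (2, 0, 0)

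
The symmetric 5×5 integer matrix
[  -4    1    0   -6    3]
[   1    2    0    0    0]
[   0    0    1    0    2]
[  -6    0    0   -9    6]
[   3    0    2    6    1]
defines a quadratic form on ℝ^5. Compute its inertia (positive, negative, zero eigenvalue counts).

step 0: pivot -4 → sign −
step 1: pivot 9/4 → sign +
step 2: pivot 1 → sign +
step 3: pivot -1 → sign −
step 4: pivot 3 → sign +
signature = (3, 2, 0)

Answer: (3, 2, 0)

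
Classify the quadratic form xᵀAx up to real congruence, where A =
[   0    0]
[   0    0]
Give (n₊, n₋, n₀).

Answer: (0, 0, 2)

Derivation:
step 0: row/col 0 already zero → sign 0
step 1: row/col 1 already zero → sign 0
signature = (0, 0, 2)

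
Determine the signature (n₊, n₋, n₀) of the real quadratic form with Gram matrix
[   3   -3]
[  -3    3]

step 0: pivot 3 → sign +
step 1: row/col 1 already zero → sign 0
signature = (1, 0, 1)

Answer: (1, 0, 1)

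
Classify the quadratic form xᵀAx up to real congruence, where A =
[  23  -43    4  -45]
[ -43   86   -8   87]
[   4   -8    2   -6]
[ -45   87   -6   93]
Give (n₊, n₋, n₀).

Answer: (3, 0, 1)

Derivation:
step 0: pivot 23 → sign +
step 1: pivot 129/23 → sign +
step 2: pivot 54/43 → sign +
step 3: row/col 3 already zero → sign 0
signature = (3, 0, 1)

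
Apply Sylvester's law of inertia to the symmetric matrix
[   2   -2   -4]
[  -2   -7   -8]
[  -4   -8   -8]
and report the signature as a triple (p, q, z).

step 0: pivot 2 → sign +
step 1: pivot -9 → sign −
step 2: row/col 2 already zero → sign 0
signature = (1, 1, 1)

Answer: (1, 1, 1)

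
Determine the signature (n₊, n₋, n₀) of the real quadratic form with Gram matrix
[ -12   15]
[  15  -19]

step 0: pivot -12 → sign −
step 1: pivot -1/4 → sign −
signature = (0, 2, 0)

Answer: (0, 2, 0)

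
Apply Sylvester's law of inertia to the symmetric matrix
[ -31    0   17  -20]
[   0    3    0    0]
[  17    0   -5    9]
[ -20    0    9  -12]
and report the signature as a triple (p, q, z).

step 0: pivot -31 → sign −
step 1: pivot 3 → sign +
step 2: pivot 134/31 → sign +
step 3: pivot 1/134 → sign +
signature = (3, 1, 0)

Answer: (3, 1, 0)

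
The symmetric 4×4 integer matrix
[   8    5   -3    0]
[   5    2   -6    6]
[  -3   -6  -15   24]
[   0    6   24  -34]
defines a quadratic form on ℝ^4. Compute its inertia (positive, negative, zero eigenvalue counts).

step 0: pivot 8 → sign +
step 1: pivot -9/8 → sign −
step 2: pivot -1 → sign −
step 3: pivot 2 → sign +
signature = (2, 2, 0)

Answer: (2, 2, 0)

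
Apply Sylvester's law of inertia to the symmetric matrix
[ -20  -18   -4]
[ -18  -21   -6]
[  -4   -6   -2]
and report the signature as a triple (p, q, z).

Answer: (0, 2, 1)

Derivation:
step 0: pivot -20 → sign −
step 1: pivot -24/5 → sign −
step 2: row/col 2 already zero → sign 0
signature = (0, 2, 1)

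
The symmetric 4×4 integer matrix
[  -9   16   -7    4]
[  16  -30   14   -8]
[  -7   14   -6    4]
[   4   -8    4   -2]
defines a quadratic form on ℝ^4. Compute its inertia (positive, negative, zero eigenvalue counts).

Answer: (2, 2, 0)

Derivation:
step 0: pivot -9 → sign −
step 1: pivot -14/9 → sign −
step 2: pivot 1 → sign +
step 3: pivot 2/7 → sign +
signature = (2, 2, 0)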